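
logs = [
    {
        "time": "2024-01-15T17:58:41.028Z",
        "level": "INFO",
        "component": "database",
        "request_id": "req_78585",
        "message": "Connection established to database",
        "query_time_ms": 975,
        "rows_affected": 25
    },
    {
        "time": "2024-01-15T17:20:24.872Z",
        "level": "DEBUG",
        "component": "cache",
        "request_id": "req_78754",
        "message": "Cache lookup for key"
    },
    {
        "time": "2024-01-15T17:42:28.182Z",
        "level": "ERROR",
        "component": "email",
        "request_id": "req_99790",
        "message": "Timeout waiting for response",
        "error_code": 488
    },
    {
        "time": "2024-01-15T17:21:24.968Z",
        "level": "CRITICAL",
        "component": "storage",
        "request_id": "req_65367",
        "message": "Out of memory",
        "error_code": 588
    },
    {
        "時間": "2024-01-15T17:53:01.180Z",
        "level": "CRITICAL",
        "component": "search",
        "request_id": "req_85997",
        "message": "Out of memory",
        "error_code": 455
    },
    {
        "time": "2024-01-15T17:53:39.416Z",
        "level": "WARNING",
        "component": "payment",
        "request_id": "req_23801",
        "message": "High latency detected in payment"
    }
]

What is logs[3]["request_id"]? "req_65367"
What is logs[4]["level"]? "CRITICAL"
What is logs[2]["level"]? "ERROR"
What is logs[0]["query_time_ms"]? 975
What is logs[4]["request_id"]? "req_85997"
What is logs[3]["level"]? "CRITICAL"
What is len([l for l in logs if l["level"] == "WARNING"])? 1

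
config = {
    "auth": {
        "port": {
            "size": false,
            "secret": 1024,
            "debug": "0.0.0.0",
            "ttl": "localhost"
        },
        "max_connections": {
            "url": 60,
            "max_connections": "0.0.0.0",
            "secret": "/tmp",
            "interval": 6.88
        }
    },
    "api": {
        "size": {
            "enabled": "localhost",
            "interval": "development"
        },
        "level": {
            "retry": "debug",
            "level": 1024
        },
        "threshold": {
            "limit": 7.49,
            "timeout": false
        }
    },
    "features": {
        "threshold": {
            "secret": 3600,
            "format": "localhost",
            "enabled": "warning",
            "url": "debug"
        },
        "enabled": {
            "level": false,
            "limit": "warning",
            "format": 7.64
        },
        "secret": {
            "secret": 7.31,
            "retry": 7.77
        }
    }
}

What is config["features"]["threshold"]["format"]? "localhost"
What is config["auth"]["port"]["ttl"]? "localhost"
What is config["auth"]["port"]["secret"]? 1024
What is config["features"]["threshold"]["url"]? "debug"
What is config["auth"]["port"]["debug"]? "0.0.0.0"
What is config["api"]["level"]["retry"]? "debug"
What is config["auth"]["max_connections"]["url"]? 60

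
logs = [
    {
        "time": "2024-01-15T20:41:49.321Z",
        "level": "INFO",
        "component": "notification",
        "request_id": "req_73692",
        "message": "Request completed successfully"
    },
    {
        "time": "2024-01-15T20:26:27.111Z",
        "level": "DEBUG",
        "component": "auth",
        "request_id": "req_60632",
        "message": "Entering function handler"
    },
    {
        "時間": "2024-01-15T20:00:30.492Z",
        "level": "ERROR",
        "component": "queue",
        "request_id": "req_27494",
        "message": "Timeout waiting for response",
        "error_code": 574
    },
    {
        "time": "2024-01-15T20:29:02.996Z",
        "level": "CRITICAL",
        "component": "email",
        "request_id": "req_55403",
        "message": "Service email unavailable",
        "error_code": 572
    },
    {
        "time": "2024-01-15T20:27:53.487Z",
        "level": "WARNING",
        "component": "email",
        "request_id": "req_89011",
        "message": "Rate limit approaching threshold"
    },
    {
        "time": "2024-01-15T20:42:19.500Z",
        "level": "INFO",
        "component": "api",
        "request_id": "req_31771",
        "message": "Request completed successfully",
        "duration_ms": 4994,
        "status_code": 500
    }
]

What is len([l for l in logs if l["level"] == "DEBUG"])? 1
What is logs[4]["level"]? "WARNING"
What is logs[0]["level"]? "INFO"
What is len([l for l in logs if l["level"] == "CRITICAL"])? 1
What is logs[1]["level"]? "DEBUG"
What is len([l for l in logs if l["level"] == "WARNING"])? 1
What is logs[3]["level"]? "CRITICAL"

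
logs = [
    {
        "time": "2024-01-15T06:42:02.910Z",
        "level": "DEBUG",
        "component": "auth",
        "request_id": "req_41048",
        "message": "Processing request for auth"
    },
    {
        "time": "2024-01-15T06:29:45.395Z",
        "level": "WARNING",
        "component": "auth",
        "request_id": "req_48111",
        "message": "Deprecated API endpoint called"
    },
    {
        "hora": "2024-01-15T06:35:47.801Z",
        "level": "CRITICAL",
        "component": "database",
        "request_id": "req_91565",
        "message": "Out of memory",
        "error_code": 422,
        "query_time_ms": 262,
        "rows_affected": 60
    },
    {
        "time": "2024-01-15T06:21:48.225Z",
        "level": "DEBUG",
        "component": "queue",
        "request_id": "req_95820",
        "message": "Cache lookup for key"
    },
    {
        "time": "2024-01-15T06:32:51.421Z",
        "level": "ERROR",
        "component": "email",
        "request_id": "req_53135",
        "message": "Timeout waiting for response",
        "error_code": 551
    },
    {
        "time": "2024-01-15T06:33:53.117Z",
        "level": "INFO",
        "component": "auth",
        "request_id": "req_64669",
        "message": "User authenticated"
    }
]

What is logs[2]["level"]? "CRITICAL"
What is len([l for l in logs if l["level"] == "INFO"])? 1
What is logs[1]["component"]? "auth"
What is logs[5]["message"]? "User authenticated"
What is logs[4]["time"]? "2024-01-15T06:32:51.421Z"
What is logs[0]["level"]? "DEBUG"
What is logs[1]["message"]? "Deprecated API endpoint called"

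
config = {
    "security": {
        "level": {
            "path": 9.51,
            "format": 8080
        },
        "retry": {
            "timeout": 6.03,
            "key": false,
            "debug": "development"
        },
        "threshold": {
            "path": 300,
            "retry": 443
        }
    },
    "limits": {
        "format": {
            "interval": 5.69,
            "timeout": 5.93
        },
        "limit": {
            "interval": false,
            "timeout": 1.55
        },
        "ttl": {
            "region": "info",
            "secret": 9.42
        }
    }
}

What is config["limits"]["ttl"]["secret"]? 9.42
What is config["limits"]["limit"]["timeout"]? 1.55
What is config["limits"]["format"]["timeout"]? 5.93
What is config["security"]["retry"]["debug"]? "development"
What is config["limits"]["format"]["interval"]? 5.69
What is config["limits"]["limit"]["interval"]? False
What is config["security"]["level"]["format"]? 8080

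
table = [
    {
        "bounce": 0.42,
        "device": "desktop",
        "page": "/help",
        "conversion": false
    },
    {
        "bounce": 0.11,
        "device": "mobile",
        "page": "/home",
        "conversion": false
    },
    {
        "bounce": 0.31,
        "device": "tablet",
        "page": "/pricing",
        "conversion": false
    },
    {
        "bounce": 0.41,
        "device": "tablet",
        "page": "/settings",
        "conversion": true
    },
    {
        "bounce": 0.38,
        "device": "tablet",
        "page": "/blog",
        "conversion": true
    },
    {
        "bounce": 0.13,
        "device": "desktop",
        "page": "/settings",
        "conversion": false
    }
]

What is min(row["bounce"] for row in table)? 0.11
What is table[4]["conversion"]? True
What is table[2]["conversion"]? False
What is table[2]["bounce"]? 0.31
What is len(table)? 6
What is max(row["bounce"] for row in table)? 0.42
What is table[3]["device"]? "tablet"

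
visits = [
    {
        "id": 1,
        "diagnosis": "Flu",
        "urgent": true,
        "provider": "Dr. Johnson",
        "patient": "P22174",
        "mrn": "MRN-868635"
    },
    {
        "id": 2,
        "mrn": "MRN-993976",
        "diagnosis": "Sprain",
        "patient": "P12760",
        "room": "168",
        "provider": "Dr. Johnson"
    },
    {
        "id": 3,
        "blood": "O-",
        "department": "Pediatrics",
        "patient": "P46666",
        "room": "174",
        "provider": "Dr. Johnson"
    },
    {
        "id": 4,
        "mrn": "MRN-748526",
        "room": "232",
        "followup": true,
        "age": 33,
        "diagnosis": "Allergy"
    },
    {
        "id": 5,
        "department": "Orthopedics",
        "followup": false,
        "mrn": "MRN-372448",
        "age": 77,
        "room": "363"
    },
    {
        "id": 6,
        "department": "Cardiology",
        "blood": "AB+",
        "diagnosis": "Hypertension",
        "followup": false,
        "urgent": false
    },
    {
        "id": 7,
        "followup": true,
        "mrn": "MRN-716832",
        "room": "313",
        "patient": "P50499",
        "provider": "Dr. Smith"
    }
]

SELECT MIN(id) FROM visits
1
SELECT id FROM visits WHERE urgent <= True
[1, 6]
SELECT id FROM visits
[1, 2, 3, 4, 5, 6, 7]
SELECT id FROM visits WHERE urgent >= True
[1]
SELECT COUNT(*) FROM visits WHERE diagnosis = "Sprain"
1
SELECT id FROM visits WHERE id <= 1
[1]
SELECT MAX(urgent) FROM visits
True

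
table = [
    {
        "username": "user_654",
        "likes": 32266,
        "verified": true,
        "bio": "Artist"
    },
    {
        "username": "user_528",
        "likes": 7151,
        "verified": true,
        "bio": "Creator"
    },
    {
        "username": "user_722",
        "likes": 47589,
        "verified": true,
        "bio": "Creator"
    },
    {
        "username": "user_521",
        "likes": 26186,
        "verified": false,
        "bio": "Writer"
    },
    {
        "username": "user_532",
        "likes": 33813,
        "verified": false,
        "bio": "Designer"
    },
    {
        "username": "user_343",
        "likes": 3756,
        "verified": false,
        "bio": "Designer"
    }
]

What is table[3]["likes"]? 26186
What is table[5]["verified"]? False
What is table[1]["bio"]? "Creator"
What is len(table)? 6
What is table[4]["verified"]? False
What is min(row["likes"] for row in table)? 3756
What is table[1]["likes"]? 7151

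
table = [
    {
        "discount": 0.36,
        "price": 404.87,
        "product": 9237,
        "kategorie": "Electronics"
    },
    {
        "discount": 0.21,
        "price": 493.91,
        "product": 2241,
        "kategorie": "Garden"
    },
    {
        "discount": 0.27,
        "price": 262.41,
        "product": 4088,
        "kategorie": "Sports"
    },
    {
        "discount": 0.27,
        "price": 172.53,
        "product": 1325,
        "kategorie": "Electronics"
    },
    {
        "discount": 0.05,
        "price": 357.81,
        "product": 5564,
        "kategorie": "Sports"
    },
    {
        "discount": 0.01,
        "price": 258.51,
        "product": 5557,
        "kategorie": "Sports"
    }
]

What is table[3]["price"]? 172.53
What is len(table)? 6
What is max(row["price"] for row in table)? 493.91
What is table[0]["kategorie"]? "Electronics"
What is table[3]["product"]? 1325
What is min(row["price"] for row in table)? 172.53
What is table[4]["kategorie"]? "Sports"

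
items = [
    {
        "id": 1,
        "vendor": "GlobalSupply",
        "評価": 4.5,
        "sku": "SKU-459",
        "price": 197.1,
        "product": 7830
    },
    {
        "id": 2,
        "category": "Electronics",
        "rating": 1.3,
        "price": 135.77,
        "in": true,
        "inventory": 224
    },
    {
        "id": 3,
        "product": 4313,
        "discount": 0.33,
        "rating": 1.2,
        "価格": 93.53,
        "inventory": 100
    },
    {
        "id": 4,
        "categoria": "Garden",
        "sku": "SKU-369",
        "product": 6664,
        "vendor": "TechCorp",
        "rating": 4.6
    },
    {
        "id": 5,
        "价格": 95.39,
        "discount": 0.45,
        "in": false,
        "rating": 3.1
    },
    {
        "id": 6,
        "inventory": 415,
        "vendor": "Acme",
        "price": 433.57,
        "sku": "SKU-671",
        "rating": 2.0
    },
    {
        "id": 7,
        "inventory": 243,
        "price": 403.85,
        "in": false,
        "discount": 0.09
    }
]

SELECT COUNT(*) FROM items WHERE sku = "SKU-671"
1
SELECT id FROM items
[1, 2, 3, 4, 5, 6, 7]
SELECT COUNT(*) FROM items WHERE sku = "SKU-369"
1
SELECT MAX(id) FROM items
7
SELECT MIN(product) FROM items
4313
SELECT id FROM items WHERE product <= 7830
[1, 3, 4]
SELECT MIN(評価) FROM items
4.5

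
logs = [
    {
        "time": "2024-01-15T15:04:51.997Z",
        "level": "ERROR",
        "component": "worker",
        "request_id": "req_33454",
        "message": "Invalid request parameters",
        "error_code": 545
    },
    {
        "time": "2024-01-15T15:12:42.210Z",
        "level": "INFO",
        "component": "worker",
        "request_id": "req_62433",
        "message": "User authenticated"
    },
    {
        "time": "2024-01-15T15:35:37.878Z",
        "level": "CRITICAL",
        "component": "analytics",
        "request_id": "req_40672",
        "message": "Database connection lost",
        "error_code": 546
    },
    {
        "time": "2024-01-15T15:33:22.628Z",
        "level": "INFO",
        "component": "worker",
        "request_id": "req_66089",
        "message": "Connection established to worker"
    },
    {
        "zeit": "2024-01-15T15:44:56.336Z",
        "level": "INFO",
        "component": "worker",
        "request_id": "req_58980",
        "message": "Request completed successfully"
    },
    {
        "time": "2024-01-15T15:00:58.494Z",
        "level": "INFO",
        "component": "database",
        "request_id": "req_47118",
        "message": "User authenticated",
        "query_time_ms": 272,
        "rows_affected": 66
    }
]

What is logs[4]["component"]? "worker"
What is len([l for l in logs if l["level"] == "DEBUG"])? 0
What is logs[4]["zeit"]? "2024-01-15T15:44:56.336Z"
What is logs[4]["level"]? "INFO"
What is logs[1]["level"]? "INFO"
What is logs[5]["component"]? "database"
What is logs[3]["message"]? "Connection established to worker"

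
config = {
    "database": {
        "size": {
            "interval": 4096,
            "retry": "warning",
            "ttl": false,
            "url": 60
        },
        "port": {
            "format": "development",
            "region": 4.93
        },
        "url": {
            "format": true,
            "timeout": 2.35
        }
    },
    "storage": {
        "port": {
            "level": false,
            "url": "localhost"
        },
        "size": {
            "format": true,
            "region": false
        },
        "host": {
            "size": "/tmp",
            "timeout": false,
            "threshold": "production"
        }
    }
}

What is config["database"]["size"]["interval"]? 4096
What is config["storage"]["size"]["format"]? True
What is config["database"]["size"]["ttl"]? False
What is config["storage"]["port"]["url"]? "localhost"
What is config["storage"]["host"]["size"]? "/tmp"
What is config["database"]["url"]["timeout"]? 2.35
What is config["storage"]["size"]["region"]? False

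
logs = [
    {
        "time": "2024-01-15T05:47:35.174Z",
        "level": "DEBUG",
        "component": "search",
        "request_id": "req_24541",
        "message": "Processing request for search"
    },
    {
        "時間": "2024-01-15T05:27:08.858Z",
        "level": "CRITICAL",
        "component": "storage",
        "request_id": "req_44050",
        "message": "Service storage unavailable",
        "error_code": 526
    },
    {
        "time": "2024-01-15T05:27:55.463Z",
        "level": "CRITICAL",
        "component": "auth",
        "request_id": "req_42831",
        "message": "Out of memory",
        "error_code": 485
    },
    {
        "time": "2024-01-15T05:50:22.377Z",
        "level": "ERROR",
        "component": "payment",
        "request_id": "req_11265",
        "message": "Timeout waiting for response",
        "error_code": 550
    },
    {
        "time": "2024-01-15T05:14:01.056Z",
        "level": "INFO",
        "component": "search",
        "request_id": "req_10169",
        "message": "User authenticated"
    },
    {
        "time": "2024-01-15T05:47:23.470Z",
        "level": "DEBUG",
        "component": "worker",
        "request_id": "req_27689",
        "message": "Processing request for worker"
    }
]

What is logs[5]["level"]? "DEBUG"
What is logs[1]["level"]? "CRITICAL"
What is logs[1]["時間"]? "2024-01-15T05:27:08.858Z"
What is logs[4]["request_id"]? "req_10169"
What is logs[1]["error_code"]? 526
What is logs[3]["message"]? "Timeout waiting for response"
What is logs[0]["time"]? "2024-01-15T05:47:35.174Z"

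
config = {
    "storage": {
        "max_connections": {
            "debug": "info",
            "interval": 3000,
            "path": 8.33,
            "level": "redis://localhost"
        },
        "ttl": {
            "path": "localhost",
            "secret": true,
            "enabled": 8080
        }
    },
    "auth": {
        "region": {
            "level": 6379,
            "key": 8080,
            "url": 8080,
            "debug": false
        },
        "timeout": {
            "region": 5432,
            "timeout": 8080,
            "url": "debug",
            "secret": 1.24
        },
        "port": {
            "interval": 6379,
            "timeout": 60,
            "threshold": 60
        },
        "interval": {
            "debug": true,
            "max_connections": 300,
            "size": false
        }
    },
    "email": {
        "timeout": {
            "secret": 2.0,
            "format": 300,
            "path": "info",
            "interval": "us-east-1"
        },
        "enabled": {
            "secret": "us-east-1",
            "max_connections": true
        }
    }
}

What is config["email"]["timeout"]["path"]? "info"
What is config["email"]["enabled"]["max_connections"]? True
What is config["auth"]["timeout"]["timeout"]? 8080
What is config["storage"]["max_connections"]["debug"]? "info"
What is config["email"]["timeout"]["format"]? 300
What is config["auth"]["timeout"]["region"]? 5432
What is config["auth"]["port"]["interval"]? 6379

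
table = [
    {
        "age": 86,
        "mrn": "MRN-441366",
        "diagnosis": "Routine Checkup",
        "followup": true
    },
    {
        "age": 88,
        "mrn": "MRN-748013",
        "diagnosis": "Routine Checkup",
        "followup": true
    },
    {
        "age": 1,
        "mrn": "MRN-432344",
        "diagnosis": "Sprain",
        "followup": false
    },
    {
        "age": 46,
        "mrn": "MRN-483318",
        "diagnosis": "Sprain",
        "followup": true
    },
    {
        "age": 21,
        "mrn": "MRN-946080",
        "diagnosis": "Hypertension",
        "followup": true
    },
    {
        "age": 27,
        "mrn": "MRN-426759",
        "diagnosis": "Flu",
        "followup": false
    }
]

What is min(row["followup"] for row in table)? False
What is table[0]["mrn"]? "MRN-441366"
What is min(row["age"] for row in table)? 1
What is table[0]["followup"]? True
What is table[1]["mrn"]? "MRN-748013"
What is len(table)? 6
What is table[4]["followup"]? True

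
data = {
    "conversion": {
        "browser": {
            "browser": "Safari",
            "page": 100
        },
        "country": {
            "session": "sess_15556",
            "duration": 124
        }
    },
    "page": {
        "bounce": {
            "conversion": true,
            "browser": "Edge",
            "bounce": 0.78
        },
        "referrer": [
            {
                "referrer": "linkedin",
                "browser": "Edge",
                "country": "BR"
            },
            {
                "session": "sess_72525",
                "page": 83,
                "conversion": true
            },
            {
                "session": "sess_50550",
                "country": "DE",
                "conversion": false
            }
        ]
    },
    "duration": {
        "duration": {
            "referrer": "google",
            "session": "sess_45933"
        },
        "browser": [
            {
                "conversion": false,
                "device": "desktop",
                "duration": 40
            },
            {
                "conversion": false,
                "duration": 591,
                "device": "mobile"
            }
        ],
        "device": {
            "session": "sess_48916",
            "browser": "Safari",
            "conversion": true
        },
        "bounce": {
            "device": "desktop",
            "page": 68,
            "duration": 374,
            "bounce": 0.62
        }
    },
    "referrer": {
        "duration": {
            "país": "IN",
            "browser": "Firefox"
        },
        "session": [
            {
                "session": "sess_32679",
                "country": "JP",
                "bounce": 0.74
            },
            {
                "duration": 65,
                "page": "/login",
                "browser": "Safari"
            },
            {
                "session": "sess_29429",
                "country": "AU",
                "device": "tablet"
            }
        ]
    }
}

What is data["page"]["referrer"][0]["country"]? "BR"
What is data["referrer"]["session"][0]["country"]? "JP"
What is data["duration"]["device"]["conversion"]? True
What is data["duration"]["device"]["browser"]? "Safari"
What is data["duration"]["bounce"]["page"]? 68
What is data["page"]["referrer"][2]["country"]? "DE"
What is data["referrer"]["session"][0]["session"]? "sess_32679"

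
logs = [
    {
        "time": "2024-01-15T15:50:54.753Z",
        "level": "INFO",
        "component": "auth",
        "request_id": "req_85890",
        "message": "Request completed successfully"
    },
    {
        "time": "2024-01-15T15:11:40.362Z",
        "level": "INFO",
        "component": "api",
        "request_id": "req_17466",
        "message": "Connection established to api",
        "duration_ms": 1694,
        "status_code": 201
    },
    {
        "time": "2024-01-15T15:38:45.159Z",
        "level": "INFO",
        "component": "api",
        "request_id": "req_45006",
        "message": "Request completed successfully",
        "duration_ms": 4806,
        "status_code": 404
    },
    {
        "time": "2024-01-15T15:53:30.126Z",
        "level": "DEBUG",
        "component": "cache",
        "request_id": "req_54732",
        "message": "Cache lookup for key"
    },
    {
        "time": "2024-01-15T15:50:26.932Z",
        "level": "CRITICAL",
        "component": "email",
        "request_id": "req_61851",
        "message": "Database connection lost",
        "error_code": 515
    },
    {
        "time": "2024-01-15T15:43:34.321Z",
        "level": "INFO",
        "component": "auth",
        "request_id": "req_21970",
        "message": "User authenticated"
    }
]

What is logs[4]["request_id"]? "req_61851"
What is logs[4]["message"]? "Database connection lost"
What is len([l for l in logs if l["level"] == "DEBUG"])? 1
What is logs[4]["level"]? "CRITICAL"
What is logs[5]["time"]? "2024-01-15T15:43:34.321Z"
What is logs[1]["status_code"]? 201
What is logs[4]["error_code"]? 515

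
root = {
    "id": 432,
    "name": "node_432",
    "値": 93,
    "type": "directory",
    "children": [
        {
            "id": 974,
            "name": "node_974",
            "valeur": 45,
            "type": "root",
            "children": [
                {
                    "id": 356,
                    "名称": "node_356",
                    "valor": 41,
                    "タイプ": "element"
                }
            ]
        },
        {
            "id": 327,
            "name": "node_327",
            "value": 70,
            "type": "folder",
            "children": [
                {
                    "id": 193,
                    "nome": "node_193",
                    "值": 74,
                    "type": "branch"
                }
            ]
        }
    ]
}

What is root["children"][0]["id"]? 974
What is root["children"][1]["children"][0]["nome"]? "node_193"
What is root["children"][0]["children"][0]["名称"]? "node_356"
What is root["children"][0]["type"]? "root"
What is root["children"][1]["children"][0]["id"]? 193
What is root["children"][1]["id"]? 327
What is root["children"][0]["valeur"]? 45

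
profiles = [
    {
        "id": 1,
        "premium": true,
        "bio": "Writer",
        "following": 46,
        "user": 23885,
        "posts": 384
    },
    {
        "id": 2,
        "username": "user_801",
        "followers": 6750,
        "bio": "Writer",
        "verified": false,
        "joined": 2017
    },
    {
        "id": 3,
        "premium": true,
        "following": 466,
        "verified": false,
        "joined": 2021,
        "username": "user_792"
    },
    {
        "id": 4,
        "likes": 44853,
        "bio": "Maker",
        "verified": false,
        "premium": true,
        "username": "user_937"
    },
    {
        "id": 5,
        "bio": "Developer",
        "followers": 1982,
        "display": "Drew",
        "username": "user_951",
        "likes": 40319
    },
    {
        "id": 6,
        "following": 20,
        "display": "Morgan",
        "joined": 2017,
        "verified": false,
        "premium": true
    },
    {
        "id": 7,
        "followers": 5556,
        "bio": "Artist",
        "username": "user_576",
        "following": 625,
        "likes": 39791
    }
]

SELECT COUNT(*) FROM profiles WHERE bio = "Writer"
2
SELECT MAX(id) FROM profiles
7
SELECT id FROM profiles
[1, 2, 3, 4, 5, 6, 7]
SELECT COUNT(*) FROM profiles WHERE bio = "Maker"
1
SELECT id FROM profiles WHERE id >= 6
[6, 7]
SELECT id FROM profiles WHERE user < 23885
[]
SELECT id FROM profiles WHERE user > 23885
[]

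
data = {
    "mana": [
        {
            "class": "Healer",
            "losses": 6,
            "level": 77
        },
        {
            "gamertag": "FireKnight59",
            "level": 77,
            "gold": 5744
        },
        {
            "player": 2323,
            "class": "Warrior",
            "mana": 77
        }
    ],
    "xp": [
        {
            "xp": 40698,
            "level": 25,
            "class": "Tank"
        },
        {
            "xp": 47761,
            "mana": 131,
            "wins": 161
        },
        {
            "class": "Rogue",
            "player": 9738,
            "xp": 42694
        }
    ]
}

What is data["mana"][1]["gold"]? 5744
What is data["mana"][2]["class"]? "Warrior"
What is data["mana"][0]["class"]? "Healer"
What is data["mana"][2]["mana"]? 77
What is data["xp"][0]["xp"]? 40698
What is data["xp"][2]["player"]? 9738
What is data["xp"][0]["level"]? 25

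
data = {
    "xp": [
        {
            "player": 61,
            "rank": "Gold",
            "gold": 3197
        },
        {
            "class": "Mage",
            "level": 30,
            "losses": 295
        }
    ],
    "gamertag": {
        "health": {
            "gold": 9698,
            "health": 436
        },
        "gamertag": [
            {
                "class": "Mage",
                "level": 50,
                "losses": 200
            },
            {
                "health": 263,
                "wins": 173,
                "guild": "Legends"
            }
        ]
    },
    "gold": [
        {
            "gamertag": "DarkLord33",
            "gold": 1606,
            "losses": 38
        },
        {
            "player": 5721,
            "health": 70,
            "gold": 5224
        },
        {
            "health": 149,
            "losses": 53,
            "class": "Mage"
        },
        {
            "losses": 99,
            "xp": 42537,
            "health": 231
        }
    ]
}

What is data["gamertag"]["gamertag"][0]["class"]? "Mage"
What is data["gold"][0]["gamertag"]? "DarkLord33"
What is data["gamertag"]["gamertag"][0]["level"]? 50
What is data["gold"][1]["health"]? 70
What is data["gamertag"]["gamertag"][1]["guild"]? "Legends"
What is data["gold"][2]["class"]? "Mage"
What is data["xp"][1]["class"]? "Mage"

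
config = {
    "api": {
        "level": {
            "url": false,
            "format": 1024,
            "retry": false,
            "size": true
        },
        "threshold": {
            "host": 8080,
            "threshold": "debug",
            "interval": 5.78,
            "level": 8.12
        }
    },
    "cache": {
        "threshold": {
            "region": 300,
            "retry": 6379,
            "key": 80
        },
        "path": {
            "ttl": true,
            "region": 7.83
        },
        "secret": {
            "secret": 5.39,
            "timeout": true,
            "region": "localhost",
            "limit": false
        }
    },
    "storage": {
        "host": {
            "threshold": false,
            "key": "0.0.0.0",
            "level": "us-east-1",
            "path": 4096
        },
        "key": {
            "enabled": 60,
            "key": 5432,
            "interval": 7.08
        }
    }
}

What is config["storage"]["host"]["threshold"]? False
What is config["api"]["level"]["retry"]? False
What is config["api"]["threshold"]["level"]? 8.12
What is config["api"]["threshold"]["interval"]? 5.78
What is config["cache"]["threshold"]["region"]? 300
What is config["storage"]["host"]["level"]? "us-east-1"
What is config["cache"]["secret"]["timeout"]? True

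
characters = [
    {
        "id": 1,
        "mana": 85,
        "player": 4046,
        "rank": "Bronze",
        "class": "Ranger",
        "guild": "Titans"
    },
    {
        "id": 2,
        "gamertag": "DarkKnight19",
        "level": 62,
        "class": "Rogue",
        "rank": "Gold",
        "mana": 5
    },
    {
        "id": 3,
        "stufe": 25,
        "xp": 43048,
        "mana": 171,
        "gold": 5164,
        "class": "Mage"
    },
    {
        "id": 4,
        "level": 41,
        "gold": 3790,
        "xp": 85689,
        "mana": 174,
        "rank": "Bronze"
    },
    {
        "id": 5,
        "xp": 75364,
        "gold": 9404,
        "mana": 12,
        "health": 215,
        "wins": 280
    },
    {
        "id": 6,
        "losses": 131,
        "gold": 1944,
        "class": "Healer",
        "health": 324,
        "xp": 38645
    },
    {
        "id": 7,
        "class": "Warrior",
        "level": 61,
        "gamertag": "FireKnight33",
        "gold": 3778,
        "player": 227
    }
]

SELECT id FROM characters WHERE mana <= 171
[1, 2, 3, 5]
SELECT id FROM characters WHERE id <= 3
[1, 2, 3]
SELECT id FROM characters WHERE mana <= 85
[1, 2, 5]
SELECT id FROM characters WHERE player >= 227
[1, 7]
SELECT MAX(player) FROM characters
4046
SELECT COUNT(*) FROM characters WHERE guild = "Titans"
1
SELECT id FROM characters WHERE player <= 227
[7]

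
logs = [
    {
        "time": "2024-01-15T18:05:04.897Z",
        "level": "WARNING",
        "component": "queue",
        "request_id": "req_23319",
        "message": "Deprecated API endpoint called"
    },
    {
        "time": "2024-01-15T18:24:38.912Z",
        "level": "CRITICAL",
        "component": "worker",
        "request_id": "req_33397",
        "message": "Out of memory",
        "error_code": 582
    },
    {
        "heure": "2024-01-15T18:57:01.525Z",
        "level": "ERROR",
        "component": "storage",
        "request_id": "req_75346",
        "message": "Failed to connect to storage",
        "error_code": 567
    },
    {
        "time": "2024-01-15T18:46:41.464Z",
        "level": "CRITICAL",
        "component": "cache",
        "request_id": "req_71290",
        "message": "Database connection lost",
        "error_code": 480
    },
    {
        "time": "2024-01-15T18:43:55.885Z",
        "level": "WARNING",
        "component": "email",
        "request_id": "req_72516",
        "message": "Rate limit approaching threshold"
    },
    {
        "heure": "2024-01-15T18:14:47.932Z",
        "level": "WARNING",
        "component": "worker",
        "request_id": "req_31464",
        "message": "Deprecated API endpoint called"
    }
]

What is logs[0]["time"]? "2024-01-15T18:05:04.897Z"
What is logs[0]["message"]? "Deprecated API endpoint called"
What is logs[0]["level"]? "WARNING"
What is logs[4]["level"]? "WARNING"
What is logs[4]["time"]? "2024-01-15T18:43:55.885Z"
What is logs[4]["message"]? "Rate limit approaching threshold"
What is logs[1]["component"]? "worker"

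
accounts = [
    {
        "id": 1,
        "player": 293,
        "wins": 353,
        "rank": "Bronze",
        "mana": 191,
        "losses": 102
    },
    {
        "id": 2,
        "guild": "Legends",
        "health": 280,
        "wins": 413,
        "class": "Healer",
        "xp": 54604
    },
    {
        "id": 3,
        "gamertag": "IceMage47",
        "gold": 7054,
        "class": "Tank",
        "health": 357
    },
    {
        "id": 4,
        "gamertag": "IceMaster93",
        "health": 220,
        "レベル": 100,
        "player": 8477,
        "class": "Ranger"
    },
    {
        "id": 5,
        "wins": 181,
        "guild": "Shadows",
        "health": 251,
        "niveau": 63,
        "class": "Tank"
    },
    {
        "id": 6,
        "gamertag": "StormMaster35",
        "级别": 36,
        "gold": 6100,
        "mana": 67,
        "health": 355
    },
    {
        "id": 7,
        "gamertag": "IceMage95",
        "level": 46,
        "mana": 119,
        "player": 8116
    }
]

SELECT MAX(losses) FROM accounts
102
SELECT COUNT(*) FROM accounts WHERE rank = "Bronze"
1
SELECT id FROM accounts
[1, 2, 3, 4, 5, 6, 7]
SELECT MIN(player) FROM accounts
293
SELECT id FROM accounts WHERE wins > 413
[]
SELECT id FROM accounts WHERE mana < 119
[6]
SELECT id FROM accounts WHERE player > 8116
[4]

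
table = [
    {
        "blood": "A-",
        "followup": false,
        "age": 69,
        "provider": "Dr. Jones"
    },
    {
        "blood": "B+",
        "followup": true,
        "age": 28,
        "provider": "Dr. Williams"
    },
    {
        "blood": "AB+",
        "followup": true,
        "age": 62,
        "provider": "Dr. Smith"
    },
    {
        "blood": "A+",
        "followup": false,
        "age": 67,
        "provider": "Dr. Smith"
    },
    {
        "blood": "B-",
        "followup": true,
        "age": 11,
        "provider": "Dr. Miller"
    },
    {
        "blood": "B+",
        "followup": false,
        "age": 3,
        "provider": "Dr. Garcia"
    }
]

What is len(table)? 6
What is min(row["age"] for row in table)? 3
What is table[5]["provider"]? "Dr. Garcia"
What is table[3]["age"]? 67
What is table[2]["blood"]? "AB+"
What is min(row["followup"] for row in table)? False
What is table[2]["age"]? 62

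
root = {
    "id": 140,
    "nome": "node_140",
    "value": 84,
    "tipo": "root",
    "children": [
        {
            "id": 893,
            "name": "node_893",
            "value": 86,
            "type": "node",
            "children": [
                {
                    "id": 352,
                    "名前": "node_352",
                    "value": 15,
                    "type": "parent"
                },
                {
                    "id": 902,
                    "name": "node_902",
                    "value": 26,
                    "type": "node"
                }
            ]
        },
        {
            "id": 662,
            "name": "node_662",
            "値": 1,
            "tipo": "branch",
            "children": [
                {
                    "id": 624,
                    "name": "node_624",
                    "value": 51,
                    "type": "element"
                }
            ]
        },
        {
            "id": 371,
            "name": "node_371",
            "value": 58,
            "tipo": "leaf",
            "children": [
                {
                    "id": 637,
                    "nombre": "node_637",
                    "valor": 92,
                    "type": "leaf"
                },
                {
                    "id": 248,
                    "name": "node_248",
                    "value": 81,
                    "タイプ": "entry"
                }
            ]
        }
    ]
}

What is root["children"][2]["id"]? 371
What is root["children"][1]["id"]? 662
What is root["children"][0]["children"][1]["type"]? "node"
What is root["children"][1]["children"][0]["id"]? 624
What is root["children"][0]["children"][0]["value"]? 15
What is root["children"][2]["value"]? 58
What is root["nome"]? "node_140"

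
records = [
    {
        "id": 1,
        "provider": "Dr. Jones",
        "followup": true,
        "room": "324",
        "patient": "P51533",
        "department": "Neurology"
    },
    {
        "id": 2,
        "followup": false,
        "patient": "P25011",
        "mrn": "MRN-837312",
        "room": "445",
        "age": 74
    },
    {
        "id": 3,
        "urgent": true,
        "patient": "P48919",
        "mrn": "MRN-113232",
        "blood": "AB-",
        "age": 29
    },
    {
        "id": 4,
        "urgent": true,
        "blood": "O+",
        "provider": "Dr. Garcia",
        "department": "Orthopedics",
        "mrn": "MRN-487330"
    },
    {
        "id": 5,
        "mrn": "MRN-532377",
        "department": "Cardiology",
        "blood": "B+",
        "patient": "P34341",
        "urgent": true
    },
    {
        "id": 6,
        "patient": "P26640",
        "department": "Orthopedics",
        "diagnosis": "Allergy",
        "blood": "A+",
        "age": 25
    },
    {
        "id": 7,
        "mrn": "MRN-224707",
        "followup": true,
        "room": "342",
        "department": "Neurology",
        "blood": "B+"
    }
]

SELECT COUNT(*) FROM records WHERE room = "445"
1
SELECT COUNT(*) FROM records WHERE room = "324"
1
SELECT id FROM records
[1, 2, 3, 4, 5, 6, 7]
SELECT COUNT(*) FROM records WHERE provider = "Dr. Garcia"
1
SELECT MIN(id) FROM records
1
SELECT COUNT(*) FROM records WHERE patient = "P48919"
1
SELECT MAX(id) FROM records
7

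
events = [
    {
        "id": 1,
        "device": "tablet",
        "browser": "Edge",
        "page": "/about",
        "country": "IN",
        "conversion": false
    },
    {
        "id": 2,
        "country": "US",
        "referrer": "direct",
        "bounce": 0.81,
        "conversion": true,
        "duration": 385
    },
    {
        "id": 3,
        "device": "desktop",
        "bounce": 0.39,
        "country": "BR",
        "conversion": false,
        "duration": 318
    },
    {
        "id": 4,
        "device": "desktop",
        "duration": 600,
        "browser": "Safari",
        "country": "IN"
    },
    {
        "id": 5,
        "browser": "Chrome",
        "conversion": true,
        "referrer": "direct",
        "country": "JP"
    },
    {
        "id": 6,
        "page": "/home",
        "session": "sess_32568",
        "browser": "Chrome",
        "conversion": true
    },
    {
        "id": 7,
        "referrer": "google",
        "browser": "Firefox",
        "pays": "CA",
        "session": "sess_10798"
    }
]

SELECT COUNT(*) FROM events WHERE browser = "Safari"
1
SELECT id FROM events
[1, 2, 3, 4, 5, 6, 7]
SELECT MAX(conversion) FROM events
True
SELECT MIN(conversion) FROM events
False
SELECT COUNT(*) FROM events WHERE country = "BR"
1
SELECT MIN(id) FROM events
1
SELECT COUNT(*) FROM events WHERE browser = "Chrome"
2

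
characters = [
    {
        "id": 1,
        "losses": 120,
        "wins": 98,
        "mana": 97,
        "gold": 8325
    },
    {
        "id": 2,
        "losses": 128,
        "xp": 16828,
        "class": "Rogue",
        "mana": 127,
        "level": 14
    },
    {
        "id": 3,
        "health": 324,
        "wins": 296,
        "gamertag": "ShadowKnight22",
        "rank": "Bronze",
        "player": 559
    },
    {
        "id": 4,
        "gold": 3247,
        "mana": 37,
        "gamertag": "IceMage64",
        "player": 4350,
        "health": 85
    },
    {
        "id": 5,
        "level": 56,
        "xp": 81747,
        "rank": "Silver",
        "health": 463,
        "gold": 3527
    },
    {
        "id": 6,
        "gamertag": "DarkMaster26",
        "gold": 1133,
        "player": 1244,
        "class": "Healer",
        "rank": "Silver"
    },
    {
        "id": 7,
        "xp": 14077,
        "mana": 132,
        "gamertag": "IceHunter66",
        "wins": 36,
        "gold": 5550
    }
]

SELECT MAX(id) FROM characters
7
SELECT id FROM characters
[1, 2, 3, 4, 5, 6, 7]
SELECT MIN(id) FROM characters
1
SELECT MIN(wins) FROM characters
36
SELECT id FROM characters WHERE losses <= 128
[1, 2]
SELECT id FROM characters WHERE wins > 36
[1, 3]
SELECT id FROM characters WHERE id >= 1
[1, 2, 3, 4, 5, 6, 7]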